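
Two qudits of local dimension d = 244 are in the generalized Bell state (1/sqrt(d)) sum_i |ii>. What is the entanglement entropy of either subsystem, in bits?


For a maximally entangled state in d x d:
S = log2(d) = log2(244)
= 7.9307

7.9307


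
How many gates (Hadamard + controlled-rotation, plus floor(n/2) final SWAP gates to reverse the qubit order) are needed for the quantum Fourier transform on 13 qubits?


Hadamard gates: 13
Controlled rotations: n*(n-1)/2 = 13*12/2 = 78
SWAP gates: floor(n/2) = floor(13/2) = 6
Total = 13 + 78 + 6
= 97

97


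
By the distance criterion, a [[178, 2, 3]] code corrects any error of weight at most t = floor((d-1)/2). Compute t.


Code parameters: [[178, 2, 3]], distance d = 3.
Number of correctable errors = floor((d-1)/2)
= floor((3 - 1)/2)
= floor(2/2)
= 1

1


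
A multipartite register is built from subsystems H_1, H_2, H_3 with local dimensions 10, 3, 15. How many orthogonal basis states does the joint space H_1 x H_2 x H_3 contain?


dim(H_1 x H_2 x H_3) = 10 * 3 * 15
= 30 * 15
= 450

450


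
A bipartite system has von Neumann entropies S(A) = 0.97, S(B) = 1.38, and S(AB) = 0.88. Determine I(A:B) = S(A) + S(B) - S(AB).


I(A:B) = S(A) + S(B) - S(AB)
= 0.97 + 1.38 - 0.88
= 1.4700

1.4700


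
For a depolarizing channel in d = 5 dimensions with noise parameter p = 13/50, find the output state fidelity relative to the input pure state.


F = (1-p) + p/d
= (1 - 0.2600) + 0.2600/5
= 0.7400 + 0.0520
= 0.7920

0.7920


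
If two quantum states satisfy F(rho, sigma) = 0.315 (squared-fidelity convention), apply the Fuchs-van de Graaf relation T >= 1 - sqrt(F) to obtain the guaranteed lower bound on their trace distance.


Fuchs-van de Graaf (squared-fidelity convention): 1 - sqrt(F) <= T <= sqrt(1 - F).
Lower bound: T >= 1 - sqrt(F)
sqrt(F) = sqrt(0.315) = 0.5612
T >= 1 - 0.5612
T >= 0.4388

0.4388


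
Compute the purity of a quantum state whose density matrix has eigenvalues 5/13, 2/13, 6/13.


tr(rho^2) = sum of eigenvalues squared
= (5/13)^2 + (2/13)^2 + (6/13)^2
= (25 + 4 + 36) / 169
= 65/169
= 0.3846

0.3846


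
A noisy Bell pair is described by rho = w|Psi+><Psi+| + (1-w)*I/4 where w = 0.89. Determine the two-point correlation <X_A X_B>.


|Psi+> = (|01> + |10>)/sqrt(2)
For the pure Bell state, <X_A X_B> = +1 (Bell-state Pauli correlator).
The maximally-mixed part I/4 has tr(I/4 * P tensor P) = 0 for any traceless Pauli P.
So <X_A X_B>_rho = w * (+1) + (1 - w) * 0
= 0.89 * (+1)
= 0.8900

0.8900


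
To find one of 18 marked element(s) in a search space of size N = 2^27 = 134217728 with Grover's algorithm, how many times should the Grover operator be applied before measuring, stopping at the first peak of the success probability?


After j Grover iterations the success probability is P(j) = sin^2((2j+1)*theta), where sin(theta) = sqrt(k/N).
N = 2^27 = 134217728, k = 18
sin(theta) = sqrt(k/N) = 0.0003662109375
theta = arcsin(sqrt(k/N)) = 0.0003662109457 rad
P(j) reaches its first maximum when (2j+1)*theta is as close as possible to pi/2, i.e. j = round(pi/(4*theta) - 1/2).
pi/(4*theta) - 1/2 = 2144.1605
(For comparison, the common estimate pi/4 * sqrt(N/k) = 2144.6606; the exact maximiser is used here.)
Optimal iterations = 2144

2144


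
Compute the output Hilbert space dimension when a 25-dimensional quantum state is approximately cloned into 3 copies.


Output space = H^(tensor 3) where dim(H) = 25
dim = 25^3
= 625 (after 2 factors)
= 15625 (after 3 factors)
= 15625

15625


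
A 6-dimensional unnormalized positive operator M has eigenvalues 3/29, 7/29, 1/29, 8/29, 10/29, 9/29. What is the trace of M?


tr(M) = sum of eigenvalues
= 3/29 + 7/29 + 1/29 + 8/29 + 10/29 + 9/29
= 38/29
= 1.3103

1.3103


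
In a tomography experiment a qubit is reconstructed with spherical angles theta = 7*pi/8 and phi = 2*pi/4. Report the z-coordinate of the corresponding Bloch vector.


theta = 2.7489, phi = 1.5708
r_z = cos(theta) = -0.9239

-0.9239


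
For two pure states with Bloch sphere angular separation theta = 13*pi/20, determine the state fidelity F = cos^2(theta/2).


For states separated by angle theta on Bloch sphere:
F = cos^2(theta/2)
theta = 13*pi/20 = 2.0420
theta/2 = 1.0210
cos(theta/2) = 0.5225
F = 0.2730

0.2730


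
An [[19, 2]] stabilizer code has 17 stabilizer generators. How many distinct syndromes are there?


Each stabilizer generator gives a binary (+1 or -1) measurement outcome.
With 17 independent generators:
Total syndromes = 2^17
= 131072

131072


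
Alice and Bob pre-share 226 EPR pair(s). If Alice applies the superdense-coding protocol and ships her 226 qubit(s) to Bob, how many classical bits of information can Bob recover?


Superdense coding allows 2 classical bits per shared entangled pair.
226 pair(s) -> 2 * 226 = 452 classical bits

452


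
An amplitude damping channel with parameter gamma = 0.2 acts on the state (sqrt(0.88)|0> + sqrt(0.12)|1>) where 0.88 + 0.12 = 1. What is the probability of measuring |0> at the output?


For amplitude damping with parameter gamma on state sqrt(a)|0> + sqrt(b)|1>:
alpha^2 = 0.88, beta^2 = 0.12
P(|0>) = alpha^2 + gamma * beta^2
= 0.88 + 0.2 * 0.12
= 0.88 + 0.0240
= 0.9040

0.9040


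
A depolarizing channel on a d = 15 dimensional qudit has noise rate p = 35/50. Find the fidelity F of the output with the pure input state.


F = (1-p) + p/d
= (1 - 0.7000) + 0.7000/15
= 0.3000 + 0.0467
= 0.3467

0.3467


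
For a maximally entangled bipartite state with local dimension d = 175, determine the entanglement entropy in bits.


For a maximally entangled state in d x d:
S = log2(d) = log2(175)
= 7.4512

7.4512


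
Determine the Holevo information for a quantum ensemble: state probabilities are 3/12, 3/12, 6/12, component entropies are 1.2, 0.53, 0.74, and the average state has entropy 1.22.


chi = S(rho) - sum_i p_i * S(rho_i)
Weighted entropy = 3/12 * 1.2 + 3/12 * 0.53 + 6/12 * 0.74
= 0.8025
chi = 1.22 - 0.8025
= 0.4175

0.4175


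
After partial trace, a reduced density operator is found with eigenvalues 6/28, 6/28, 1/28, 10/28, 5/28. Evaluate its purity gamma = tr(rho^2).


tr(rho^2) = sum of eigenvalues squared
= (6/28)^2 + (6/28)^2 + (1/28)^2 + (10/28)^2 + (5/28)^2
= (36 + 36 + 1 + 100 + 25) / 784
= 198/784
= 0.2526

0.2526


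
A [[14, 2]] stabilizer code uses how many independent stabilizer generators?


For an [[n,k]] stabilizer code:
Number of stabilizer generators = n - k
= 14 - 2
= 12

12


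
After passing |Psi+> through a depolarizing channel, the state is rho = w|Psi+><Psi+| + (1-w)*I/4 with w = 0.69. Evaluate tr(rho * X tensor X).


|Psi+> = (|01> + |10>)/sqrt(2)
For the pure Bell state, <X_A X_B> = +1 (Bell-state Pauli correlator).
The maximally-mixed part I/4 has tr(I/4 * P tensor P) = 0 for any traceless Pauli P.
So <X_A X_B>_rho = w * (+1) + (1 - w) * 0
= 0.69 * (+1)
= 0.6900

0.6900


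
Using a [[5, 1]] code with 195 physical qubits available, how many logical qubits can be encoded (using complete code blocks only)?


Each code block uses 5 physical qubits for 1 logical qubit(s).
Number of complete blocks = floor(195 / 5) = 39
Logical qubits = 39 * 1
= 39

39


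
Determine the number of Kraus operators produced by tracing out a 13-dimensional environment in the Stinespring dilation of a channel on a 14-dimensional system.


Tracing out the environment in an orthonormal basis {|i>_E} gives Kraus operators K_i = <i|_E U |0>_E.
Number of Kraus operators = dim(H_env) = d_env
= 13

13


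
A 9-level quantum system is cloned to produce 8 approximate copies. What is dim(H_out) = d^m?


Output space = H^(tensor 8) where dim(H) = 9
dim = 9^8
= 81 (after 2 factors)
= 729 (after 3 factors)
= 6561 (after 4 factors)
= 59049 (after 5 factors)
= 531441 (after 6 factors)
= 4782969 (after 7 factors)
= 43046721 (after 8 factors)
= 43046721

43046721


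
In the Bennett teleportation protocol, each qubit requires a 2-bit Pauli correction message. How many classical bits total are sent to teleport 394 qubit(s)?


Quantum teleportation requires 2 classical bits per qubit teleported.
394 qubit(s) -> 2 * 394 = 788 classical bits

788


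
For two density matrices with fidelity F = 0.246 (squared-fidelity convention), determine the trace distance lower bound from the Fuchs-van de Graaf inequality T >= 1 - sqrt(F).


Fuchs-van de Graaf (squared-fidelity convention): 1 - sqrt(F) <= T <= sqrt(1 - F).
Lower bound: T >= 1 - sqrt(F)
sqrt(F) = sqrt(0.246) = 0.4960
T >= 1 - 0.4960
T >= 0.5040

0.5040


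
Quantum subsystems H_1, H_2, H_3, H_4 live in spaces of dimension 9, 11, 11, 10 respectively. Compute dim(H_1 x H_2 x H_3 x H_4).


dim(H_1 x H_2 x H_3 x H_4) = 9 * 11 * 11 * 10
= 99 * 11 * 10
= 1089 * 10
= 10890

10890


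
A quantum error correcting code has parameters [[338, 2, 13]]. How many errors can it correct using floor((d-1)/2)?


Code parameters: [[338, 2, 13]], distance d = 13.
Number of correctable errors = floor((d-1)/2)
= floor((13 - 1)/2)
= floor(12/2)
= 6

6


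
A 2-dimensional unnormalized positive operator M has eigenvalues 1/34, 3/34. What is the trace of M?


tr(M) = sum of eigenvalues
= 1/34 + 3/34
= 4/34
= 0.1176

0.1176


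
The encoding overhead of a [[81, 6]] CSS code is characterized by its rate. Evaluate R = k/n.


Code rate R = k/n
= 6/81
= 0.0741

0.0741


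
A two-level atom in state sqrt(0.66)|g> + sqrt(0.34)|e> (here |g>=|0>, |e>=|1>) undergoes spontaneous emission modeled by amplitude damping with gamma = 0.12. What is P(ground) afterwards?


For amplitude damping with parameter gamma on state sqrt(a)|0> + sqrt(b)|1>:
alpha^2 = 0.66, beta^2 = 0.34
P(|0>) = alpha^2 + gamma * beta^2
= 0.66 + 0.12 * 0.34
= 0.66 + 0.0408
= 0.7008

0.7008


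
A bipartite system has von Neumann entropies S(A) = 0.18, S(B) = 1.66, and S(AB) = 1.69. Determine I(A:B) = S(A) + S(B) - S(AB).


I(A:B) = S(A) + S(B) - S(AB)
= 0.18 + 1.66 - 1.69
= 0.1500

0.1500


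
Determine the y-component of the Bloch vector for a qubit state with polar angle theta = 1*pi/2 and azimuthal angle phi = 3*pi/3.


theta = 1.5708, phi = 3.1416
r_y = sin(theta)*sin(phi) = 1.0000 * 0.0000
r_y = 0.0000

0.0000


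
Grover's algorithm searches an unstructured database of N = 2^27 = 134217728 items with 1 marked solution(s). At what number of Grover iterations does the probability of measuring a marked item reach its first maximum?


After j Grover iterations the success probability is P(j) = sin^2((2j+1)*theta), where sin(theta) = sqrt(k/N).
N = 2^27 = 134217728, k = 1
sin(theta) = sqrt(k/N) = 8.631674575e-05
theta = arcsin(sqrt(k/N)) = 8.631674586e-05 rad
P(j) reaches its first maximum when (2j+1)*theta is as close as possible to pi/2, i.e. j = round(pi/(4*theta) - 1/2).
pi/(4*theta) - 1/2 = 9098.5242
(For comparison, the common estimate pi/4 * sqrt(N/k) = 9099.0243; the exact maximiser is used here.)
Optimal iterations = 9099

9099


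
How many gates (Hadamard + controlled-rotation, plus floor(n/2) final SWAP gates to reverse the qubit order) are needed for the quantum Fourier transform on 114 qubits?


Hadamard gates: 114
Controlled rotations: n*(n-1)/2 = 114*113/2 = 6441
SWAP gates: floor(n/2) = floor(114/2) = 57
Total = 114 + 6441 + 57
= 6612

6612


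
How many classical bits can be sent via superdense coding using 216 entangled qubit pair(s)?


Superdense coding allows 2 classical bits per shared entangled pair.
216 pair(s) -> 2 * 216 = 432 classical bits

432


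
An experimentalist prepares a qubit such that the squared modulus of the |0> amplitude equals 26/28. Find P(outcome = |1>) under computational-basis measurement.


|alpha|^2 = 26/28 = 0.9286
|beta|^2 = 1 - 26/28 = 2/28 = 0.0714
P(|1>) = |beta|^2 = 0.0714

0.0714


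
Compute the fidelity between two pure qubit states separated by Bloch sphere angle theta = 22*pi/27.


For states separated by angle theta on Bloch sphere:
F = cos^2(theta/2)
theta = 22*pi/27 = 2.5598
theta/2 = 1.2799
cos(theta/2) = 0.2868
F = 0.0823

0.0823


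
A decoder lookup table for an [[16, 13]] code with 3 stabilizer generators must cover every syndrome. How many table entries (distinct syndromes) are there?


Each stabilizer generator gives a binary (+1 or -1) measurement outcome.
With 3 independent generators:
Total syndromes = 2^3
= 8

8


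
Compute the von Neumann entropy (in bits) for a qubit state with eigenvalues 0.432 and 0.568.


S = -p*log2(p) - (1-p)*log2(1-p)
p = 0.4320, 1-p = 0.5680
= -0.4320 * log2(0.4320) - 0.5680 * log2(0.5680)
= -(-0.5231) - (-0.4635)
= 0.9866

0.9866


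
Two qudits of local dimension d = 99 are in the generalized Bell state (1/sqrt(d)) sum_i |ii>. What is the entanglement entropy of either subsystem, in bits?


For a maximally entangled state in d x d:
S = log2(d) = log2(99)
= 6.6294

6.6294


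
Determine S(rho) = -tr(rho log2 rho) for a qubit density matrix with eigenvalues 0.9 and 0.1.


S = -p*log2(p) - (1-p)*log2(1-p)
p = 0.9000, 1-p = 0.1000
= -0.9000 * log2(0.9000) - 0.1000 * log2(0.1000)
= -(-0.1368) - (-0.3322)
= 0.4690

0.4690


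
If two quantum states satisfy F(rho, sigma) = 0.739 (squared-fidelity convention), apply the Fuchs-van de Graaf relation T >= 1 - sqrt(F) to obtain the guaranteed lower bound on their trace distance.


Fuchs-van de Graaf (squared-fidelity convention): 1 - sqrt(F) <= T <= sqrt(1 - F).
Lower bound: T >= 1 - sqrt(F)
sqrt(F) = sqrt(0.739) = 0.8597
T >= 1 - 0.8597
T >= 0.1403

0.1403


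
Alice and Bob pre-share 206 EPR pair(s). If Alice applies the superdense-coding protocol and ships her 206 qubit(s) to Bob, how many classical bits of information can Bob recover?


Superdense coding allows 2 classical bits per shared entangled pair.
206 pair(s) -> 2 * 206 = 412 classical bits

412


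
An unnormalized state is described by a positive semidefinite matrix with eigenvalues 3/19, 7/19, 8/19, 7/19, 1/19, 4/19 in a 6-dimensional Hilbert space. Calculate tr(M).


tr(M) = sum of eigenvalues
= 3/19 + 7/19 + 8/19 + 7/19 + 1/19 + 4/19
= 30/19
= 1.5789

1.5789


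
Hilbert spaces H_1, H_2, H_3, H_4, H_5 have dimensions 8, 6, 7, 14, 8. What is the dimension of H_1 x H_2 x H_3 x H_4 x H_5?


dim(H_1 x H_2 x H_3 x H_4 x H_5) = 8 * 6 * 7 * 14 * 8
= 48 * 7 * 14 * 8
= 336 * 14 * 8
= 4704 * 8
= 37632

37632


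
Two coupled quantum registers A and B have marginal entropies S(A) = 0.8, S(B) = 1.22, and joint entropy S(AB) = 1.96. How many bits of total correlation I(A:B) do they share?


I(A:B) = S(A) + S(B) - S(AB)
= 0.8 + 1.22 - 1.96
= 0.0600

0.0600


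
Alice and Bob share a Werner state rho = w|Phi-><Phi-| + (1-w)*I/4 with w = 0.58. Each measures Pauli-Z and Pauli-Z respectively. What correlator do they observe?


|Phi-> = (|00> - |11>)/sqrt(2)
For the pure Bell state, <Z_A Z_B> = +1 (Bell-state Pauli correlator).
The maximally-mixed part I/4 has tr(I/4 * P tensor P) = 0 for any traceless Pauli P.
So <Z_A Z_B>_rho = w * (+1) + (1 - w) * 0
= 0.58 * (+1)
= 0.5800

0.5800


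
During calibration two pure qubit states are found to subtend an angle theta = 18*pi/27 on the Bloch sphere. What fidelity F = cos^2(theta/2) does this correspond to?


For states separated by angle theta on Bloch sphere:
F = cos^2(theta/2)
theta = 18*pi/27 = 2.0944
theta/2 = 1.0472
cos(theta/2) = 0.5000
F = 0.2500

0.2500


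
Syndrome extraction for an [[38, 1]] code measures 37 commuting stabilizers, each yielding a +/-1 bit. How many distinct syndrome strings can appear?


Each stabilizer generator gives a binary (+1 or -1) measurement outcome.
With 37 independent generators:
Total syndromes = 2^37
= 137438953472

137438953472


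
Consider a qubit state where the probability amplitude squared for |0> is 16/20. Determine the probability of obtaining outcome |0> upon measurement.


|alpha|^2 = 16/20 = 0.8000
|beta|^2 = 1 - 16/20 = 4/20 = 0.2000
P(|0>) = |alpha|^2 = 0.8000

0.8000


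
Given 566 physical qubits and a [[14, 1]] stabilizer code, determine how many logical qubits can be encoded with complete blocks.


Each code block uses 14 physical qubits for 1 logical qubit(s).
Number of complete blocks = floor(566 / 14) = 40
Logical qubits = 40 * 1
= 40

40


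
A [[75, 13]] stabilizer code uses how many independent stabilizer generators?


For an [[n,k]] stabilizer code:
Number of stabilizer generators = n - k
= 75 - 13
= 62

62


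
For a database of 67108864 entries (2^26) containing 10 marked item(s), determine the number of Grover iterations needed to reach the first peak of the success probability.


After j Grover iterations the success probability is P(j) = sin^2((2j+1)*theta), where sin(theta) = sqrt(k/N).
N = 2^26 = 67108864, k = 10
sin(theta) = sqrt(k/N) = 0.0003860202222
theta = arcsin(sqrt(k/N)) = 0.0003860202318 rad
P(j) reaches its first maximum when (2j+1)*theta is as close as possible to pi/2, i.e. j = round(pi/(4*theta) - 1/2).
pi/(4*theta) - 1/2 = 2034.1036
(For comparison, the common estimate pi/4 * sqrt(N/k) = 2034.6037; the exact maximiser is used here.)
Optimal iterations = 2034

2034


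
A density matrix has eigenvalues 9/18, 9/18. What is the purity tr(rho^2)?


tr(rho^2) = sum of eigenvalues squared
= (9/18)^2 + (9/18)^2
= (81 + 81) / 324
= 162/324
= 0.5000

0.5000


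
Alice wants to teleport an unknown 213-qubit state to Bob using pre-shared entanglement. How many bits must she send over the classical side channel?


Quantum teleportation requires 2 classical bits per qubit teleported.
213 qubit(s) -> 2 * 213 = 426 classical bits

426


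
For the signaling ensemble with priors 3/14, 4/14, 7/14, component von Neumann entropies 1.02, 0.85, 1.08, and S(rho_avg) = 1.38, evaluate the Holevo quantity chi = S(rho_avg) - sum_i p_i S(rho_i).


chi = S(rho) - sum_i p_i * S(rho_i)
Weighted entropy = 3/14 * 1.02 + 4/14 * 0.85 + 7/14 * 1.08
= 1.0014
chi = 1.38 - 1.0014
= 0.3786

0.3786


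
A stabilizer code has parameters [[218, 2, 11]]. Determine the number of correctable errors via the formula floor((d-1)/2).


Code parameters: [[218, 2, 11]], distance d = 11.
Number of correctable errors = floor((d-1)/2)
= floor((11 - 1)/2)
= floor(10/2)
= 5

5


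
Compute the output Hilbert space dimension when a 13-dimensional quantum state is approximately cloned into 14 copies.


Output space = H^(tensor 14) where dim(H) = 13
dim = 13^14
= 169 (after 2 factors)
= 2197 (after 3 factors)
= 28561 (after 4 factors)
= 371293 (after 5 factors)
= 4826809 (after 6 factors)
= 62748517 (after 7 factors)
= 815730721 (after 8 factors)
= 10604499373 (after 9 factors)
= 137858491849 (after 10 factors)
= 1792160394037 (after 11 factors)
= 23298085122481 (after 12 factors)
= 302875106592253 (after 13 factors)
= 3937376385699289 (after 14 factors)
= 3937376385699289

3937376385699289


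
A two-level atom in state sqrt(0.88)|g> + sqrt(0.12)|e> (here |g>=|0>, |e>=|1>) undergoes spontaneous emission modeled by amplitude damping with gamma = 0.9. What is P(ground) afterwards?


For amplitude damping with parameter gamma on state sqrt(a)|0> + sqrt(b)|1>:
alpha^2 = 0.88, beta^2 = 0.12
P(|0>) = alpha^2 + gamma * beta^2
= 0.88 + 0.9 * 0.12
= 0.88 + 0.1080
= 0.9880

0.9880


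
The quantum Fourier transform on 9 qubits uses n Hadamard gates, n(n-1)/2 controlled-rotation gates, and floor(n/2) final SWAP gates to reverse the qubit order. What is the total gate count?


Hadamard gates: 9
Controlled rotations: n*(n-1)/2 = 9*8/2 = 36
SWAP gates: floor(n/2) = floor(9/2) = 4
Total = 9 + 36 + 4
= 49

49


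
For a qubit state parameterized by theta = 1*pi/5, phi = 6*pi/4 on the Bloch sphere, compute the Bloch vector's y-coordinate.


theta = 0.6283, phi = 4.7124
r_y = sin(theta)*sin(phi) = 0.5878 * -1.0000
r_y = -0.5878

-0.5878


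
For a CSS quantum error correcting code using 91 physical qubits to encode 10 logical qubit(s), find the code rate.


Code rate R = k/n
= 10/91
= 0.1099

0.1099


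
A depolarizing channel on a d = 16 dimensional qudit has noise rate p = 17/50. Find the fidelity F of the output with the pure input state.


F = (1-p) + p/d
= (1 - 0.3400) + 0.3400/16
= 0.6600 + 0.0213
= 0.6812

0.6812


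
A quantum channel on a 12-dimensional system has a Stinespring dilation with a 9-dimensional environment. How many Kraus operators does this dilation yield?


Tracing out the environment in an orthonormal basis {|i>_E} gives Kraus operators K_i = <i|_E U |0>_E.
Number of Kraus operators = dim(H_env) = d_env
= 9

9


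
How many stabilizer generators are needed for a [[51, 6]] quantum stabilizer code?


For an [[n,k]] stabilizer code:
Number of stabilizer generators = n - k
= 51 - 6
= 45

45


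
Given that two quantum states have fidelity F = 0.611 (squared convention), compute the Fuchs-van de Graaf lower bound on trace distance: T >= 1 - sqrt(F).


Fuchs-van de Graaf (squared-fidelity convention): 1 - sqrt(F) <= T <= sqrt(1 - F).
Lower bound: T >= 1 - sqrt(F)
sqrt(F) = sqrt(0.611) = 0.7817
T >= 1 - 0.7817
T >= 0.2183

0.2183


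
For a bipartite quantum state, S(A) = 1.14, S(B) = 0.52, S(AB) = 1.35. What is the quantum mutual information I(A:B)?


I(A:B) = S(A) + S(B) - S(AB)
= 1.14 + 0.52 - 1.35
= 0.3100

0.3100


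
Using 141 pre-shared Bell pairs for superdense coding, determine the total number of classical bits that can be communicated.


Superdense coding allows 2 classical bits per shared entangled pair.
141 pair(s) -> 2 * 141 = 282 classical bits

282


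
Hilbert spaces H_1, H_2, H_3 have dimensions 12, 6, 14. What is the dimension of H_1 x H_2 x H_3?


dim(H_1 x H_2 x H_3) = 12 * 6 * 14
= 72 * 14
= 1008

1008


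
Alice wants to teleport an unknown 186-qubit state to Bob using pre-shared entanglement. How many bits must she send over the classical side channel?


Quantum teleportation requires 2 classical bits per qubit teleported.
186 qubit(s) -> 2 * 186 = 372 classical bits

372


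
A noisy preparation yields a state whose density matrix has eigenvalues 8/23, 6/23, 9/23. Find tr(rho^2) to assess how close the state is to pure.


tr(rho^2) = sum of eigenvalues squared
= (8/23)^2 + (6/23)^2 + (9/23)^2
= (64 + 36 + 81) / 529
= 181/529
= 0.3422

0.3422


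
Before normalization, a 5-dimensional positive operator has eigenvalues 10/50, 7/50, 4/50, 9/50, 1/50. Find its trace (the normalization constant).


tr(M) = sum of eigenvalues
= 10/50 + 7/50 + 4/50 + 9/50 + 1/50
= 31/50
= 0.6200

0.6200


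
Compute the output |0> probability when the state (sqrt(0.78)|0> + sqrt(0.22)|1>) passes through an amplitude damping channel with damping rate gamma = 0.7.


For amplitude damping with parameter gamma on state sqrt(a)|0> + sqrt(b)|1>:
alpha^2 = 0.78, beta^2 = 0.22
P(|0>) = alpha^2 + gamma * beta^2
= 0.78 + 0.7 * 0.22
= 0.78 + 0.1540
= 0.9340

0.9340


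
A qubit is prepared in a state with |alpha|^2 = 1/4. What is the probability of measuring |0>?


|alpha|^2 = 1/4 = 0.2500
|beta|^2 = 1 - 1/4 = 3/4 = 0.7500
P(|0>) = |alpha|^2 = 0.2500

0.2500


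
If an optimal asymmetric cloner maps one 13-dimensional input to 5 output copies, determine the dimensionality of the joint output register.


Output space = H^(tensor 5) where dim(H) = 13
dim = 13^5
= 169 (after 2 factors)
= 2197 (after 3 factors)
= 28561 (after 4 factors)
= 371293 (after 5 factors)
= 371293

371293


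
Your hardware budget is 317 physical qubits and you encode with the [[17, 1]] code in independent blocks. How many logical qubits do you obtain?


Each code block uses 17 physical qubits for 1 logical qubit(s).
Number of complete blocks = floor(317 / 17) = 18
Logical qubits = 18 * 1
= 18

18


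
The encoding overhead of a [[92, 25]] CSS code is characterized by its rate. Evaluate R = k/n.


Code rate R = k/n
= 25/92
= 0.2717

0.2717


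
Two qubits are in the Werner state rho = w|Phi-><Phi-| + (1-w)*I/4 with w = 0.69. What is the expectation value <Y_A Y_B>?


|Phi-> = (|00> - |11>)/sqrt(2)
For the pure Bell state, <Y_A Y_B> = +1 (Bell-state Pauli correlator).
The maximally-mixed part I/4 has tr(I/4 * P tensor P) = 0 for any traceless Pauli P.
So <Y_A Y_B>_rho = w * (+1) + (1 - w) * 0
= 0.69 * (+1)
= 0.6900

0.6900


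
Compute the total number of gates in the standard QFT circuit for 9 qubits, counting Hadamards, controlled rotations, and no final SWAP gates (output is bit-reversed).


Hadamard gates: 9
Controlled rotations: n*(n-1)/2 = 9*8/2 = 36
SWAP gates: 0 (omitted)
Total = 9 + 36
= 45

45


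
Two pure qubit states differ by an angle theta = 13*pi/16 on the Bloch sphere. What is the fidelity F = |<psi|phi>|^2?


For states separated by angle theta on Bloch sphere:
F = cos^2(theta/2)
theta = 13*pi/16 = 2.5525
theta/2 = 1.2763
cos(theta/2) = 0.2903
F = 0.0843

0.0843


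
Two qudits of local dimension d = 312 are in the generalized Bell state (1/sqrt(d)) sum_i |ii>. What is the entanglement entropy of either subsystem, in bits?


For a maximally entangled state in d x d:
S = log2(d) = log2(312)
= 8.2854

8.2854


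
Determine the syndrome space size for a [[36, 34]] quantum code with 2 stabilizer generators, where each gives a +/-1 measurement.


Each stabilizer generator gives a binary (+1 or -1) measurement outcome.
With 2 independent generators:
Total syndromes = 2^2
= 4

4


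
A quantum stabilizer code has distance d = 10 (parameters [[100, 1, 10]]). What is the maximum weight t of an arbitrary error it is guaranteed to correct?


Code parameters: [[100, 1, 10]], distance d = 10.
Number of correctable errors = floor((d-1)/2)
= floor((10 - 1)/2)
= floor(9/2)
= 4

4


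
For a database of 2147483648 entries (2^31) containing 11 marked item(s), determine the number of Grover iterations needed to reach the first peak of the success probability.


After j Grover iterations the success probability is P(j) = sin^2((2j+1)*theta), where sin(theta) = sqrt(k/N).
N = 2^31 = 2147483648, k = 11
sin(theta) = sqrt(k/N) = 7.157006469e-05
theta = arcsin(sqrt(k/N)) = 7.157006476e-05 rad
P(j) reaches its first maximum when (2j+1)*theta is as close as possible to pi/2, i.e. j = round(pi/(4*theta) - 1/2).
pi/(4*theta) - 1/2 = 10973.3361
(For comparison, the common estimate pi/4 * sqrt(N/k) = 10973.8362; the exact maximiser is used here.)
Optimal iterations = 10973

10973


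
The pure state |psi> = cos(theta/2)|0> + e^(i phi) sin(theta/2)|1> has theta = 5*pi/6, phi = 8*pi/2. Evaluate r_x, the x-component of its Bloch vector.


theta = 2.6180, phi = 12.5664
r_x = sin(theta)*cos(phi) = 0.5000 * 1.0000
r_x = 0.5000

0.5000


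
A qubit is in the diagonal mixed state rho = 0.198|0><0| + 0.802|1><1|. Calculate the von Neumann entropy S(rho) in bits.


S = -p*log2(p) - (1-p)*log2(1-p)
p = 0.1980, 1-p = 0.8020
= -0.1980 * log2(0.1980) - 0.8020 * log2(0.8020)
= -(-0.4626) - (-0.2553)
= 0.7179

0.7179


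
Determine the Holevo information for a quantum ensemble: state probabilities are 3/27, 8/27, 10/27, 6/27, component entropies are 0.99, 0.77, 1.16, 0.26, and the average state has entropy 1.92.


chi = S(rho) - sum_i p_i * S(rho_i)
Weighted entropy = 3/27 * 0.99 + 8/27 * 0.77 + 10/27 * 1.16 + 6/27 * 0.26
= 0.8256
chi = 1.92 - 0.8256
= 1.0944

1.0944


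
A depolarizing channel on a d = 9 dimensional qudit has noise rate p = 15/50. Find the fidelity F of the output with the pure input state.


F = (1-p) + p/d
= (1 - 0.3000) + 0.3000/9
= 0.7000 + 0.0333
= 0.7333

0.7333


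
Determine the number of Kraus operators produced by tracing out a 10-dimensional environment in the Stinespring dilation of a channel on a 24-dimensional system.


Tracing out the environment in an orthonormal basis {|i>_E} gives Kraus operators K_i = <i|_E U |0>_E.
Number of Kraus operators = dim(H_env) = d_env
= 10

10


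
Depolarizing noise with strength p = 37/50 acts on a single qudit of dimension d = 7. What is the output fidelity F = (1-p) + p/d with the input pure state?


F = (1-p) + p/d
= (1 - 0.7400) + 0.7400/7
= 0.2600 + 0.1057
= 0.3657

0.3657


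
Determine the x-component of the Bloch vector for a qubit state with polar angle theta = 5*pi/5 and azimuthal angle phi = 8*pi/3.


theta = 3.1416, phi = 8.3776
r_x = sin(theta)*cos(phi) = 0.0000 * -0.5000
r_x = 0.0000

0.0000


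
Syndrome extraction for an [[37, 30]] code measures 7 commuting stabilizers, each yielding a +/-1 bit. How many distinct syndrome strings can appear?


Each stabilizer generator gives a binary (+1 or -1) measurement outcome.
With 7 independent generators:
Total syndromes = 2^7
= 128

128


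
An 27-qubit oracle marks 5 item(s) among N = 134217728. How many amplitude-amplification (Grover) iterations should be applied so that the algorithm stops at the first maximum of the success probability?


After j Grover iterations the success probability is P(j) = sin^2((2j+1)*theta), where sin(theta) = sqrt(k/N).
N = 2^27 = 134217728, k = 5
sin(theta) = sqrt(k/N) = 0.0001930101111
theta = arcsin(sqrt(k/N)) = 0.0001930101123 rad
P(j) reaches its first maximum when (2j+1)*theta is as close as possible to pi/2, i.e. j = round(pi/(4*theta) - 1/2).
pi/(4*theta) - 1/2 = 4068.7073
(For comparison, the common estimate pi/4 * sqrt(N/k) = 4069.2074; the exact maximiser is used here.)
Optimal iterations = 4069

4069


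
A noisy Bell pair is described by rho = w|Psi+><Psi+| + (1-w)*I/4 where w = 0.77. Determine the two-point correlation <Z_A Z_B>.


|Psi+> = (|01> + |10>)/sqrt(2)
For the pure Bell state, <Z_A Z_B> = -1 (Bell-state Pauli correlator).
The maximally-mixed part I/4 has tr(I/4 * P tensor P) = 0 for any traceless Pauli P.
So <Z_A Z_B>_rho = w * (-1) + (1 - w) * 0
= 0.77 * (-1)
= -0.7700

-0.7700


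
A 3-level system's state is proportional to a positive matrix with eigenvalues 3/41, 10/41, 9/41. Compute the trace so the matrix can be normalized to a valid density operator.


tr(M) = sum of eigenvalues
= 3/41 + 10/41 + 9/41
= 22/41
= 0.5366

0.5366


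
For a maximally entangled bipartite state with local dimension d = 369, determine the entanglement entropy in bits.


For a maximally entangled state in d x d:
S = log2(d) = log2(369)
= 8.5275

8.5275


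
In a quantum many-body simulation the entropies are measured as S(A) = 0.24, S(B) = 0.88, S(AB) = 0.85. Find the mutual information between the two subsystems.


I(A:B) = S(A) + S(B) - S(AB)
= 0.24 + 0.88 - 0.85
= 0.2700

0.2700


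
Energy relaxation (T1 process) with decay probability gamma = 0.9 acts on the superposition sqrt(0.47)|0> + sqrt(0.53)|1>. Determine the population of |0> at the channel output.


For amplitude damping with parameter gamma on state sqrt(a)|0> + sqrt(b)|1>:
alpha^2 = 0.47, beta^2 = 0.53
P(|0>) = alpha^2 + gamma * beta^2
= 0.47 + 0.9 * 0.53
= 0.47 + 0.4770
= 0.9470

0.9470


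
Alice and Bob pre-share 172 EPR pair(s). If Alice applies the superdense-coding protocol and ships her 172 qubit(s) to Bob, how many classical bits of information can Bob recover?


Superdense coding allows 2 classical bits per shared entangled pair.
172 pair(s) -> 2 * 172 = 344 classical bits

344


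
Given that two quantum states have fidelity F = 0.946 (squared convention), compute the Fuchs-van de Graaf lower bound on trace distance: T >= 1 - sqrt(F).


Fuchs-van de Graaf (squared-fidelity convention): 1 - sqrt(F) <= T <= sqrt(1 - F).
Lower bound: T >= 1 - sqrt(F)
sqrt(F) = sqrt(0.946) = 0.9726
T >= 1 - 0.9726
T >= 0.0274

0.0274


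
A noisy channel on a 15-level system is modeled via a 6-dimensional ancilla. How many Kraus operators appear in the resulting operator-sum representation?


Tracing out the environment in an orthonormal basis {|i>_E} gives Kraus operators K_i = <i|_E U |0>_E.
Number of Kraus operators = dim(H_env) = d_env
= 6

6


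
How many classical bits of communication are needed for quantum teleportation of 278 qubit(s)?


Quantum teleportation requires 2 classical bits per qubit teleported.
278 qubit(s) -> 2 * 278 = 556 classical bits

556


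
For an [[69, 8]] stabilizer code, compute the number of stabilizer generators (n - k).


For an [[n,k]] stabilizer code:
Number of stabilizer generators = n - k
= 69 - 8
= 61

61


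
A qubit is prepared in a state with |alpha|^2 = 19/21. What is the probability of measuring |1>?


|alpha|^2 = 19/21 = 0.9048
|beta|^2 = 1 - 19/21 = 2/21 = 0.0952
P(|1>) = |beta|^2 = 0.0952

0.0952


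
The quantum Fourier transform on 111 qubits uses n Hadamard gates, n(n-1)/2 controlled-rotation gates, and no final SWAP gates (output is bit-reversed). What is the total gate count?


Hadamard gates: 111
Controlled rotations: n*(n-1)/2 = 111*110/2 = 6105
SWAP gates: 0 (omitted)
Total = 111 + 6105
= 6216

6216


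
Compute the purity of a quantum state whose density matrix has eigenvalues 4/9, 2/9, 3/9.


tr(rho^2) = sum of eigenvalues squared
= (4/9)^2 + (2/9)^2 + (3/9)^2
= (16 + 4 + 9) / 81
= 29/81
= 0.3580

0.3580


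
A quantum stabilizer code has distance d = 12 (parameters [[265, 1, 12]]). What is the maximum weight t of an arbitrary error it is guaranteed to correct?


Code parameters: [[265, 1, 12]], distance d = 12.
Number of correctable errors = floor((d-1)/2)
= floor((12 - 1)/2)
= floor(11/2)
= 5

5


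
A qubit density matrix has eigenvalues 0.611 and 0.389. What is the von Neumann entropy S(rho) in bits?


S = -p*log2(p) - (1-p)*log2(1-p)
p = 0.6110, 1-p = 0.3890
= -0.6110 * log2(0.6110) - 0.3890 * log2(0.3890)
= -(-0.4343) - (-0.5299)
= 0.9642

0.9642


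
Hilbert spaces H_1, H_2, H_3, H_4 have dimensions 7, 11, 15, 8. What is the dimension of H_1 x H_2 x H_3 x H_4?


dim(H_1 x H_2 x H_3 x H_4) = 7 * 11 * 15 * 8
= 77 * 15 * 8
= 1155 * 8
= 9240

9240


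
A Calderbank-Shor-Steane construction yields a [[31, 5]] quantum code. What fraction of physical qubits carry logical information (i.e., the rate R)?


Code rate R = k/n
= 5/31
= 0.1613

0.1613


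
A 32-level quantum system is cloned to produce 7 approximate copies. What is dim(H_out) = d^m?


Output space = H^(tensor 7) where dim(H) = 32
dim = 32^7
= 1024 (after 2 factors)
= 32768 (after 3 factors)
= 1048576 (after 4 factors)
= 33554432 (after 5 factors)
= 1073741824 (after 6 factors)
= 34359738368 (after 7 factors)
= 34359738368

34359738368


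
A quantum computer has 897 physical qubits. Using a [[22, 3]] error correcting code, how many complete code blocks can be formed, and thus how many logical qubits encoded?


Each code block uses 22 physical qubits for 3 logical qubit(s).
Number of complete blocks = floor(897 / 22) = 40
Logical qubits = 40 * 3
= 120

120


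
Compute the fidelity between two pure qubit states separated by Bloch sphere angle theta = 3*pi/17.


For states separated by angle theta on Bloch sphere:
F = cos^2(theta/2)
theta = 3*pi/17 = 0.5544
theta/2 = 0.2772
cos(theta/2) = 0.9618
F = 0.9251

0.9251


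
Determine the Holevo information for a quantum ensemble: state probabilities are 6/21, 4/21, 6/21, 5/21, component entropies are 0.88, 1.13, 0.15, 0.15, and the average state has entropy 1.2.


chi = S(rho) - sum_i p_i * S(rho_i)
Weighted entropy = 6/21 * 0.88 + 4/21 * 1.13 + 6/21 * 0.15 + 5/21 * 0.15
= 0.5452
chi = 1.2 - 0.5452
= 0.6548

0.6548


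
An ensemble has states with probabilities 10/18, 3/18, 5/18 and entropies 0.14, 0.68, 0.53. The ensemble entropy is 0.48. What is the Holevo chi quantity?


chi = S(rho) - sum_i p_i * S(rho_i)
Weighted entropy = 10/18 * 0.14 + 3/18 * 0.68 + 5/18 * 0.53
= 0.3383
chi = 0.48 - 0.3383
= 0.1417

0.1417


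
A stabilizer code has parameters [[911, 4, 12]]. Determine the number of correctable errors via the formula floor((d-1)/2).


Code parameters: [[911, 4, 12]], distance d = 12.
Number of correctable errors = floor((d-1)/2)
= floor((12 - 1)/2)
= floor(11/2)
= 5

5


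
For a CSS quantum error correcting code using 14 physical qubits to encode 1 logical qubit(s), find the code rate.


Code rate R = k/n
= 1/14
= 0.0714

0.0714


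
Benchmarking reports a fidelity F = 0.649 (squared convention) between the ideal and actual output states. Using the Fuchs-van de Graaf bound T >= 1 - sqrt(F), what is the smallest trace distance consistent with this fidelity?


Fuchs-van de Graaf (squared-fidelity convention): 1 - sqrt(F) <= T <= sqrt(1 - F).
Lower bound: T >= 1 - sqrt(F)
sqrt(F) = sqrt(0.649) = 0.8056
T >= 1 - 0.8056
T >= 0.1944

0.1944


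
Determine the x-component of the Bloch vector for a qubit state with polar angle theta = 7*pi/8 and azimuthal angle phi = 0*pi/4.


theta = 2.7489, phi = 0.0000
r_x = sin(theta)*cos(phi) = 0.3827 * 1.0000
r_x = 0.3827

0.3827


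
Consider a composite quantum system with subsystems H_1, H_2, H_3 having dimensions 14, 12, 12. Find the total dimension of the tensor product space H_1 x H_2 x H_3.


dim(H_1 x H_2 x H_3) = 14 * 12 * 12
= 168 * 12
= 2016

2016


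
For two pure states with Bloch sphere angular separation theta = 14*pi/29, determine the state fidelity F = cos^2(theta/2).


For states separated by angle theta on Bloch sphere:
F = cos^2(theta/2)
theta = 14*pi/29 = 1.5166
theta/2 = 0.7583
cos(theta/2) = 0.7260
F = 0.5271

0.5271


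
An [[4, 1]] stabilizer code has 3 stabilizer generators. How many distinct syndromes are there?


Each stabilizer generator gives a binary (+1 or -1) measurement outcome.
With 3 independent generators:
Total syndromes = 2^3
= 8

8


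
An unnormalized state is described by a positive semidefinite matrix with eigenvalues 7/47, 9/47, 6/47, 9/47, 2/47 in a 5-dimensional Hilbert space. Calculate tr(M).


tr(M) = sum of eigenvalues
= 7/47 + 9/47 + 6/47 + 9/47 + 2/47
= 33/47
= 0.7021

0.7021


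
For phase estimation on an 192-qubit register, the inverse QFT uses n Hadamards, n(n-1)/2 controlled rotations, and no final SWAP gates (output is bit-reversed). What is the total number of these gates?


Hadamard gates: 192
Controlled rotations: n*(n-1)/2 = 192*191/2 = 18336
SWAP gates: 0 (omitted)
Total = 192 + 18336
= 18528

18528


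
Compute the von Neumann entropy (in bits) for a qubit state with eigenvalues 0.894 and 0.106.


S = -p*log2(p) - (1-p)*log2(1-p)
p = 0.8940, 1-p = 0.1060
= -0.8940 * log2(0.8940) - 0.1060 * log2(0.1060)
= -(-0.1445) - (-0.3432)
= 0.4877

0.4877


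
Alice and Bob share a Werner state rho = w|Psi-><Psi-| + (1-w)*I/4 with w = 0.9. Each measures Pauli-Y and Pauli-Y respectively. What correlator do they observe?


|Psi-> = (|01> - |10>)/sqrt(2)
For the pure Bell state, <Y_A Y_B> = -1 (Bell-state Pauli correlator).
The maximally-mixed part I/4 has tr(I/4 * P tensor P) = 0 for any traceless Pauli P.
So <Y_A Y_B>_rho = w * (-1) + (1 - w) * 0
= 0.9 * (-1)
= -0.9000

-0.9000


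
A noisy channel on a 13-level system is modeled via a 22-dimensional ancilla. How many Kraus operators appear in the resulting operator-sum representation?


Tracing out the environment in an orthonormal basis {|i>_E} gives Kraus operators K_i = <i|_E U |0>_E.
Number of Kraus operators = dim(H_env) = d_env
= 22

22


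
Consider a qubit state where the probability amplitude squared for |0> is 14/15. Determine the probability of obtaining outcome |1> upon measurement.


|alpha|^2 = 14/15 = 0.9333
|beta|^2 = 1 - 14/15 = 1/15 = 0.0667
P(|1>) = |beta|^2 = 0.0667

0.0667


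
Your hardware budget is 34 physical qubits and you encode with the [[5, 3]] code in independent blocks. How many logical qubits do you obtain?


Each code block uses 5 physical qubits for 3 logical qubit(s).
Number of complete blocks = floor(34 / 5) = 6
Logical qubits = 6 * 3
= 18

18


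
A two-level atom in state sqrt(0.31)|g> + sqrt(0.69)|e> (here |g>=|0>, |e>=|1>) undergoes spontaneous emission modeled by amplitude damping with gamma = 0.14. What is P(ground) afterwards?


For amplitude damping with parameter gamma on state sqrt(a)|0> + sqrt(b)|1>:
alpha^2 = 0.31, beta^2 = 0.69
P(|0>) = alpha^2 + gamma * beta^2
= 0.31 + 0.14 * 0.69
= 0.31 + 0.0966
= 0.4066

0.4066
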